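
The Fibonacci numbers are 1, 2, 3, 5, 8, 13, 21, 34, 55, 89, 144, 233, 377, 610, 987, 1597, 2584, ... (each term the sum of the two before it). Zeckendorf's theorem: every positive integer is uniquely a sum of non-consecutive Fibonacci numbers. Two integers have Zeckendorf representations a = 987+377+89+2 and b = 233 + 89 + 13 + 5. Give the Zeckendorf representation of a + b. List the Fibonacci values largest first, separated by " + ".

1597 + 144 + 34 + 13 + 5 + 2

The two numbers are 1455 and 340, so their sum is 1795.
Greedy algorithm:
1795: greatest Fibonacci not exceeding it is 1597, leaving 198
198: greatest Fibonacci not exceeding it is 144, leaving 54
54: greatest Fibonacci not exceeding it is 34, leaving 20
20: greatest Fibonacci not exceeding it is 13, leaving 7
7: greatest Fibonacci not exceeding it is 5, leaving 2
2: greatest Fibonacci not exceeding it is 2, leaving 0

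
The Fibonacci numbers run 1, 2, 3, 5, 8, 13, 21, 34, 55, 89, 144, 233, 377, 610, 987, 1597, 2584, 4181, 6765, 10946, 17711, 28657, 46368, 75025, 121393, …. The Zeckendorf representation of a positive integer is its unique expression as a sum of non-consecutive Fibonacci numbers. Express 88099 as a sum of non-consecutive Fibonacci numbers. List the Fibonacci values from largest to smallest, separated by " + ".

largest Fibonacci ≤ 88099 is 75025; 88099 − 75025 = 13074
largest Fibonacci ≤ 13074 is 10946; 13074 − 10946 = 2128
largest Fibonacci ≤ 2128 is 1597; 2128 − 1597 = 531
largest Fibonacci ≤ 531 is 377; 531 − 377 = 154
largest Fibonacci ≤ 154 is 144; 154 − 144 = 10
largest Fibonacci ≤ 10 is 8; 10 − 8 = 2
largest Fibonacci ≤ 2 is 2; 2 − 2 = 0
So 88099 = 75025 + 10946 + 1597 + 377 + 144 + 8 + 2, with no two terms consecutive in the sequence.

75025 + 10946 + 1597 + 377 + 144 + 8 + 2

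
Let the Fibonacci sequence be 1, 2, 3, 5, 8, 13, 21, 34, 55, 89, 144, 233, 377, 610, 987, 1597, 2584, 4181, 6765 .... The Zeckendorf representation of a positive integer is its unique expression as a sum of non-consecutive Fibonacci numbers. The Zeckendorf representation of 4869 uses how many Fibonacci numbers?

5

4869 − 4181 = 688
688 − 610 = 78
78 − 55 = 23
23 − 21 = 2
2 − 2 = 0
4869 = 4181 + 610 + 55 + 21 + 2, which has 5 terms.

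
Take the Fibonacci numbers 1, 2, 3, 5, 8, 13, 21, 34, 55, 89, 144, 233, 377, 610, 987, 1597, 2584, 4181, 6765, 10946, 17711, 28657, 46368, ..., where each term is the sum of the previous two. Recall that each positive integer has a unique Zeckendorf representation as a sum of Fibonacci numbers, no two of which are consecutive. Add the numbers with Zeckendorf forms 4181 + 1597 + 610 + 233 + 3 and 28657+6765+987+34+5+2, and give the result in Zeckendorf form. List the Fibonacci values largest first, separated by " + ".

28657 + 10946 + 2584 + 610 + 233 + 34 + 8 + 2

The two numbers are 6624 and 36450, so their sum is 43074.
take 28657 (≤ 43074); 43074 − 28657 = 14417
take 10946 (≤ 14417); 14417 − 10946 = 3471
take 2584 (≤ 3471); 3471 − 2584 = 887
take 610 (≤ 887); 887 − 610 = 277
take 233 (≤ 277); 277 − 233 = 44
take 34 (≤ 44); 44 − 34 = 10
take 8 (≤ 10); 10 − 8 = 2
take 2 (≤ 2); 2 − 2 = 0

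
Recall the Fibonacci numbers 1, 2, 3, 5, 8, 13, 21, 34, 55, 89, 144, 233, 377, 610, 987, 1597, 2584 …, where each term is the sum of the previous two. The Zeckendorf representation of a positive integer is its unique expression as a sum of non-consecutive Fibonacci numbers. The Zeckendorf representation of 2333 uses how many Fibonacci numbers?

5

Greedily peel off the largest Fibonacci term at each step:
1597 ≤ 2333 < 2584, so take 1597; remainder 736
610 ≤ 736 < 987, so take 610; remainder 126
89 ≤ 126 < 144, so take 89; remainder 37
34 ≤ 37 < 55, so take 34; remainder 3
3 ≤ 3 < 5, so take 3; remainder 0
2333 = 1597 + 610 + 89 + 34 + 3, which has 5 terms.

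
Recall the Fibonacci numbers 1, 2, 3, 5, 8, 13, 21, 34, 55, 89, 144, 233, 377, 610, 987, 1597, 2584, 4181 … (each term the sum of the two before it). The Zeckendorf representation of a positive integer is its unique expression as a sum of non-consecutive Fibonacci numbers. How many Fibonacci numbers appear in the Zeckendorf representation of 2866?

5

Repeatedly subtract the largest Fibonacci number that fits:
subtract 2584 from 2866: 282 remains
subtract 233 from 282: 49 remains
subtract 34 from 49: 15 remains
subtract 13 from 15: 2 remains
subtract 2 from 2: 0 remains
2866 = 2584 + 233 + 34 + 13 + 2, which has 5 terms.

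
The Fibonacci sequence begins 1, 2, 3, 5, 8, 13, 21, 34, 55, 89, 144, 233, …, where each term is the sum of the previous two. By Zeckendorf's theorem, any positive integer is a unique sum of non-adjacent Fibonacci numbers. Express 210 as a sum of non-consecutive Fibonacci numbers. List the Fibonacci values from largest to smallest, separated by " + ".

Greedy algorithm:
take 144 (≤ 210); 210 − 144 = 66
take 55 (≤ 66); 66 − 55 = 11
take 8 (≤ 11); 11 − 8 = 3
take 3 (≤ 3); 3 − 3 = 0
So 210 = 144 + 55 + 8 + 3, with no two terms consecutive in the sequence.

144 + 55 + 8 + 3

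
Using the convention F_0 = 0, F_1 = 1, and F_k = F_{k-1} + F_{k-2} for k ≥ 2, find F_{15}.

610

Iterating the recurrence up to F_{8} = 21 and F_{7} = 13:
F_{9} = F_{8} + F_{7} = 21 + 13 = 34
F_{10} = F_{9} + F_{8} = 34 + 21 = 55
F_{11} = F_{10} + F_{9} = 55 + 34 = 89
F_{12} = F_{11} + F_{10} = 89 + 55 = 144
F_{13} = F_{12} + F_{11} = 144 + 89 = 233
F_{14} = F_{13} + F_{12} = 233 + 144 = 377
F_{15} = F_{14} + F_{13} = 377 + 233 = 610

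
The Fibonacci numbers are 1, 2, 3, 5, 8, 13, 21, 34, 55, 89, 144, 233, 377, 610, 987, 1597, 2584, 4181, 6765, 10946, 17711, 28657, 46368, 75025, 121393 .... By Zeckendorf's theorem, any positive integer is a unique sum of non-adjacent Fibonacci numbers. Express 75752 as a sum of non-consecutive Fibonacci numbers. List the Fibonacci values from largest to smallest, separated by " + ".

75025 + 610 + 89 + 21 + 5 + 2

75752: greatest Fibonacci not exceeding it is 75025, leaving 727
727: greatest Fibonacci not exceeding it is 610, leaving 117
117: greatest Fibonacci not exceeding it is 89, leaving 28
28: greatest Fibonacci not exceeding it is 21, leaving 7
7: greatest Fibonacci not exceeding it is 5, leaving 2
2: greatest Fibonacci not exceeding it is 2, leaving 0
So 75752 = 75025 + 610 + 89 + 21 + 5 + 2, with no two terms consecutive in the sequence.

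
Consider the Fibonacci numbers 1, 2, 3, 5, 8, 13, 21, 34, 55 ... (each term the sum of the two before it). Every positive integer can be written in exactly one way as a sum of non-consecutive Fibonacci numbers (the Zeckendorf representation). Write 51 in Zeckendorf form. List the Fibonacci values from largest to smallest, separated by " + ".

34 + 13 + 3 + 1

take 34 (≤ 51); 51 − 34 = 17
take 13 (≤ 17); 17 − 13 = 4
take 3 (≤ 4); 4 − 3 = 1
take 1 (≤ 1); 1 − 1 = 0
So 51 = 34 + 13 + 3 + 1, with no two terms consecutive in the sequence.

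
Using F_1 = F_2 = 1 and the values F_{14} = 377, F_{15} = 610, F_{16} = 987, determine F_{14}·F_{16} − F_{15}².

377·987 − 610² = 372099 − 372100 = -1. (Cassini's identity: F_{k−1}F_{k+1} − F_k² = (−1)^k.)

-1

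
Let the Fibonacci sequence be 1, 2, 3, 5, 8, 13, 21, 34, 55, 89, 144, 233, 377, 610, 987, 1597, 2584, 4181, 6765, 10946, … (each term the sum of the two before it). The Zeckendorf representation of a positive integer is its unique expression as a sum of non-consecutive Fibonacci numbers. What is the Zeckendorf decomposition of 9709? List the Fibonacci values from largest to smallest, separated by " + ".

6765 + 2584 + 233 + 89 + 34 + 3 + 1

Repeatedly subtract the largest Fibonacci number that fits:
take 6765 (≤ 9709); 9709 − 6765 = 2944
take 2584 (≤ 2944); 2944 − 2584 = 360
take 233 (≤ 360); 360 − 233 = 127
take 89 (≤ 127); 127 − 89 = 38
take 34 (≤ 38); 38 − 34 = 4
take 3 (≤ 4); 4 − 3 = 1
take 1 (≤ 1); 1 − 1 = 0
So 9709 = 6765 + 2584 + 233 + 89 + 34 + 3 + 1, with no two terms consecutive in the sequence.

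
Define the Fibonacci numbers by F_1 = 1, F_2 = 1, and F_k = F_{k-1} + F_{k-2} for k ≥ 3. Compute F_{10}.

55

Iterating the recurrence up to F_{3} = 2 and F_{2} = 1:
F_{4} = F_{3} + F_{2} = 2 + 1 = 3
F_{5} = F_{4} + F_{3} = 3 + 2 = 5
F_{6} = F_{5} + F_{4} = 5 + 3 = 8
F_{7} = F_{6} + F_{5} = 8 + 5 = 13
F_{8} = F_{7} + F_{6} = 13 + 8 = 21
F_{9} = F_{8} + F_{7} = 21 + 13 = 34
F_{10} = F_{9} + F_{8} = 34 + 21 = 55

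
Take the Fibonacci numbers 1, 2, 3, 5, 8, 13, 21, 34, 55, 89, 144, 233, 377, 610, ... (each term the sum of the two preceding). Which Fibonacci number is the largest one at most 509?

377 ≤ 509 < 610, so the largest Fibonacci number not exceeding 509 is 377.

377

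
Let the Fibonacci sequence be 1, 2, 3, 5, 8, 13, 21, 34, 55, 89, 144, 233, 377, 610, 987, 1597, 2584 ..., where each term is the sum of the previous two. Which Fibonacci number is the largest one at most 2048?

1597

1597 ≤ 2048 < 2584, so the largest Fibonacci number not exceeding 2048 is 1597.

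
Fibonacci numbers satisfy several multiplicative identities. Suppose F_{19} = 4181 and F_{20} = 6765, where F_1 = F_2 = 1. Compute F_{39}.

63245986

By F_{2k+1} = F_k² + F_{k+1}²: F_{39} = 4181² + 6765² = 17480761 + 45765225 = 63245986.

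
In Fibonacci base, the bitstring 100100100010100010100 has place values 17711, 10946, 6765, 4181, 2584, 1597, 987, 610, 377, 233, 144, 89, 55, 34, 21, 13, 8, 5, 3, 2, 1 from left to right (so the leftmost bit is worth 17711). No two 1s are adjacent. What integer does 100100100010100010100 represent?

23089

Summing the place values of the 1 bits: 17711 + 4181 + 987 + 144 + 55 + 8 + 3 = 23089.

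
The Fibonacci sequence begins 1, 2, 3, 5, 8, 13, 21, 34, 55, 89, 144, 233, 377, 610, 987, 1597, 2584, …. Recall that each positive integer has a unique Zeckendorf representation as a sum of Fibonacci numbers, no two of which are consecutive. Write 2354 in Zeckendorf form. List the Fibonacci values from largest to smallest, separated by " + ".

largest Fibonacci ≤ 2354 is 1597; 2354 − 1597 = 757
largest Fibonacci ≤ 757 is 610; 757 − 610 = 147
largest Fibonacci ≤ 147 is 144; 147 − 144 = 3
largest Fibonacci ≤ 3 is 3; 3 − 3 = 0
So 2354 = 1597 + 610 + 144 + 3, with no two terms consecutive in the sequence.

1597 + 610 + 144 + 3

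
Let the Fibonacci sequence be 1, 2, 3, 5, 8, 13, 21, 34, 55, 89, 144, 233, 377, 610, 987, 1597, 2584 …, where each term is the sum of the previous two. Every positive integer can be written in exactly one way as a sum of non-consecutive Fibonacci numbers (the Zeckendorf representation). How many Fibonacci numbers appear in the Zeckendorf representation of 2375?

Greedily peel off the largest Fibonacci term at each step:
take 1597 (≤ 2375); 2375 − 1597 = 778
take 610 (≤ 778); 778 − 610 = 168
take 144 (≤ 168); 168 − 144 = 24
take 21 (≤ 24); 24 − 21 = 3
take 3 (≤ 3); 3 − 3 = 0
2375 = 1597 + 610 + 144 + 21 + 3, which has 5 terms.

5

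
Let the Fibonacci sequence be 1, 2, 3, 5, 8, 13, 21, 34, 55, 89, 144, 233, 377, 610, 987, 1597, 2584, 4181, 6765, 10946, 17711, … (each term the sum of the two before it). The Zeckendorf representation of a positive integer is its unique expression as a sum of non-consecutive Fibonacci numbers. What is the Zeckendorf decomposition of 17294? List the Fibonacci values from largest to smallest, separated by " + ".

take 10946 (≤ 17294); 17294 − 10946 = 6348
take 4181 (≤ 6348); 6348 − 4181 = 2167
take 1597 (≤ 2167); 2167 − 1597 = 570
take 377 (≤ 570); 570 − 377 = 193
take 144 (≤ 193); 193 − 144 = 49
take 34 (≤ 49); 49 − 34 = 15
take 13 (≤ 15); 15 − 13 = 2
take 2 (≤ 2); 2 − 2 = 0
So 17294 = 10946 + 4181 + 1597 + 377 + 144 + 34 + 13 + 2, with no two terms consecutive in the sequence.

10946 + 4181 + 1597 + 377 + 144 + 34 + 13 + 2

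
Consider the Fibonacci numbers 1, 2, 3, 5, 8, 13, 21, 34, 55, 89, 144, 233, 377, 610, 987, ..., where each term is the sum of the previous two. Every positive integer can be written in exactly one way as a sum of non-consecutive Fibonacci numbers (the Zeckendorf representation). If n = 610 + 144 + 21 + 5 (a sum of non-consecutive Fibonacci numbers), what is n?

780

610 + 144 + 21 + 5 = 780.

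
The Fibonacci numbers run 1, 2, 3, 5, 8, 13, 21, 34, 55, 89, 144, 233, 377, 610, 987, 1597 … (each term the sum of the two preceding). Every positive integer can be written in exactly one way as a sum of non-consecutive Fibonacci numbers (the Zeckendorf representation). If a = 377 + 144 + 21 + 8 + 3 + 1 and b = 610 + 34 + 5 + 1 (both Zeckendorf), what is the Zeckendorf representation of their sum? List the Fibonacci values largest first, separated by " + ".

987 + 144 + 55 + 13 + 5

The two numbers are 554 and 650, so their sum is 1204.
largest Fibonacci ≤ 1204 is 987; 1204 − 987 = 217
largest Fibonacci ≤ 217 is 144; 217 − 144 = 73
largest Fibonacci ≤ 73 is 55; 73 − 55 = 18
largest Fibonacci ≤ 18 is 13; 18 − 13 = 5
largest Fibonacci ≤ 5 is 5; 5 − 5 = 0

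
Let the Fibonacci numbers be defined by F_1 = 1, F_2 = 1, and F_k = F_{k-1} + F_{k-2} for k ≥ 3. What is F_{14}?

Iterating the recurrence up to F_{10} = 55 and F_{9} = 34:
F_{11} = F_{10} + F_{9} = 55 + 34 = 89
F_{12} = F_{11} + F_{10} = 89 + 55 = 144
F_{13} = F_{12} + F_{11} = 144 + 89 = 233
F_{14} = F_{13} + F_{12} = 233 + 144 = 377

377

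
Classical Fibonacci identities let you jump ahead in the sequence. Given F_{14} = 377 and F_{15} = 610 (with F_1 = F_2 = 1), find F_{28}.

317811

By the doubling identity F_{2k} = F_k(2F_{k+1} − F_k): F_{28} = 377·(2·610 − 377) = 377·843 = 317811.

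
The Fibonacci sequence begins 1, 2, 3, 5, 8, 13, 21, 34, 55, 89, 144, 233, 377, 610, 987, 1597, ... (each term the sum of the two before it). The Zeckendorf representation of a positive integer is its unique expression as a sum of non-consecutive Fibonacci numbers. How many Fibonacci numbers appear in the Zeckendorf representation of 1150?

5

take 987 (≤ 1150); 1150 − 987 = 163
take 144 (≤ 163); 163 − 144 = 19
take 13 (≤ 19); 19 − 13 = 6
take 5 (≤ 6); 6 − 5 = 1
take 1 (≤ 1); 1 − 1 = 0
1150 = 987 + 144 + 13 + 5 + 1, which has 5 terms.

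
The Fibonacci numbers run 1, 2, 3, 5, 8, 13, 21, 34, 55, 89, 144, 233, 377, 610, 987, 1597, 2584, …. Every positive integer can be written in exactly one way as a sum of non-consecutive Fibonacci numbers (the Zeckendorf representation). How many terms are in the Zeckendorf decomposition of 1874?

5

subtract 1597 from 1874: 277 remains
subtract 233 from 277: 44 remains
subtract 34 from 44: 10 remains
subtract 8 from 10: 2 remains
subtract 2 from 2: 0 remains
1874 = 1597 + 233 + 34 + 8 + 2, which has 5 terms.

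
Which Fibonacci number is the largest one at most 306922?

196418

196418 ≤ 306922 < 317811, so the largest Fibonacci number not exceeding 306922 is 196418.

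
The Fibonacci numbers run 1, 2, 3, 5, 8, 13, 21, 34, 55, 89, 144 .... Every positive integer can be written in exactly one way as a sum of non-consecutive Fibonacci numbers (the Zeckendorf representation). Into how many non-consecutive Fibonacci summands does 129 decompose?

89 ≤ 129 < 144, so take 89; remainder 40
34 ≤ 40 < 55, so take 34; remainder 6
5 ≤ 6 < 8, so take 5; remainder 1
1 ≤ 1 < 2, so take 1; remainder 0
129 = 89 + 34 + 5 + 1, which has 4 terms.

4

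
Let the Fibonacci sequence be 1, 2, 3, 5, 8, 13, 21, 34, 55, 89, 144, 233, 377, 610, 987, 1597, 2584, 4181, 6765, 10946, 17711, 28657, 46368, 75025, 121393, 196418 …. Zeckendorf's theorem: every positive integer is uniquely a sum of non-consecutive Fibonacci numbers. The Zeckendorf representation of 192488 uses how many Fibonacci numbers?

7

Repeatedly subtract the largest Fibonacci number that fits:
largest Fibonacci ≤ 192488 is 121393; 192488 − 121393 = 71095
largest Fibonacci ≤ 71095 is 46368; 71095 − 46368 = 24727
largest Fibonacci ≤ 24727 is 17711; 24727 − 17711 = 7016
largest Fibonacci ≤ 7016 is 6765; 7016 − 6765 = 251
largest Fibonacci ≤ 251 is 233; 251 − 233 = 18
largest Fibonacci ≤ 18 is 13; 18 − 13 = 5
largest Fibonacci ≤ 5 is 5; 5 − 5 = 0
192488 = 121393 + 46368 + 17711 + 6765 + 233 + 13 + 5, which has 7 terms.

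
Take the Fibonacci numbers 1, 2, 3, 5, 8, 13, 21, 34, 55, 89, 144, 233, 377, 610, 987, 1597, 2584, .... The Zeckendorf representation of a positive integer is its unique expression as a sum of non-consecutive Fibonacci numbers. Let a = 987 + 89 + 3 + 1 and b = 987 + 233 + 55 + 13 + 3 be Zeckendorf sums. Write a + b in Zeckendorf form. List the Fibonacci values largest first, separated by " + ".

1597 + 610 + 144 + 13 + 5 + 2

The two numbers are 1080 and 1291, so their sum is 2371.
Greedily peel off the largest Fibonacci term at each step:
2371: greatest Fibonacci not exceeding it is 1597, leaving 774
774: greatest Fibonacci not exceeding it is 610, leaving 164
164: greatest Fibonacci not exceeding it is 144, leaving 20
20: greatest Fibonacci not exceeding it is 13, leaving 7
7: greatest Fibonacci not exceeding it is 5, leaving 2
2: greatest Fibonacci not exceeding it is 2, leaving 0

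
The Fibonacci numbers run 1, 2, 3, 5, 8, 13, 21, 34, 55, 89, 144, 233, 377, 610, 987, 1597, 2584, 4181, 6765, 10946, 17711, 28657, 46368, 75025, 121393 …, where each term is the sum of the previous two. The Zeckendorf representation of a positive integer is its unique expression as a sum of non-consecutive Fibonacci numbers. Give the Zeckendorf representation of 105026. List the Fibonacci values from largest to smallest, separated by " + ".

75025 + 28657 + 987 + 233 + 89 + 34 + 1

Greedy algorithm:
subtract 75025 from 105026: 30001 remains
subtract 28657 from 30001: 1344 remains
subtract 987 from 1344: 357 remains
subtract 233 from 357: 124 remains
subtract 89 from 124: 35 remains
subtract 34 from 35: 1 remains
subtract 1 from 1: 0 remains
So 105026 = 75025 + 28657 + 987 + 233 + 89 + 34 + 1, with no two terms consecutive in the sequence.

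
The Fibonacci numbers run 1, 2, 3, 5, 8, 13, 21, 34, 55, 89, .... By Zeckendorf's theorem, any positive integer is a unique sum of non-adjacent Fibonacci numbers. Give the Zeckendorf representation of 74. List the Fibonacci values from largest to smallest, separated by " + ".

55 + 13 + 5 + 1

Greedy algorithm:
74 − 55 = 19
19 − 13 = 6
6 − 5 = 1
1 − 1 = 0
So 74 = 55 + 13 + 5 + 1, with no two terms consecutive in the sequence.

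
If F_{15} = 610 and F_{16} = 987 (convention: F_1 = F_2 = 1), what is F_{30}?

By the doubling identity F_{2k} = F_k(2F_{k+1} − F_k): F_{30} = 610·(2·987 − 610) = 610·1364 = 832040.

832040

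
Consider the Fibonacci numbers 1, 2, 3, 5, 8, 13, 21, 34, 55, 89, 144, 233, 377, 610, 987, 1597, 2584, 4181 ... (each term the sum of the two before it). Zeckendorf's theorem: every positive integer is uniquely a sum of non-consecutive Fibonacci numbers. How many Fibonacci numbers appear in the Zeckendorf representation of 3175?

6

largest Fibonacci ≤ 3175 is 2584; 3175 − 2584 = 591
largest Fibonacci ≤ 591 is 377; 591 − 377 = 214
largest Fibonacci ≤ 214 is 144; 214 − 144 = 70
largest Fibonacci ≤ 70 is 55; 70 − 55 = 15
largest Fibonacci ≤ 15 is 13; 15 − 13 = 2
largest Fibonacci ≤ 2 is 2; 2 − 2 = 0
3175 = 2584 + 377 + 144 + 55 + 13 + 2, which has 6 terms.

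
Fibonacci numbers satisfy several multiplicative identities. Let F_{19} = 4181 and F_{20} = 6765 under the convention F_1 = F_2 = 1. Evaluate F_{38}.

By the doubling identity F_{2k} = F_k(2F_{k+1} − F_k): F_{38} = 4181·(2·6765 − 4181) = 4181·9349 = 39088169.

39088169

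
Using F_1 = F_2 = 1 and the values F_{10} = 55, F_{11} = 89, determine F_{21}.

10946

By the addition formula F_{m+n} = F_m F_{n+1} + F_{m−1} F_n with m=11, n=10: F_{21} = 89·89 + 55·55 = 7921 + 3025 = 10946.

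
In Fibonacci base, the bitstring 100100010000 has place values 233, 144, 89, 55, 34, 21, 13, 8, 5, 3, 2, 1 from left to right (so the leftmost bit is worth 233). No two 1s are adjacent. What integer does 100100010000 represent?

Summing the place values of the 1 bits: 233 + 55 + 8 = 296.

296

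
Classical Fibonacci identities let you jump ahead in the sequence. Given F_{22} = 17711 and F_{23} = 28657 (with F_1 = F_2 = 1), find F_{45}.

1134903170

By F_{2k+1} = F_k² + F_{k+1}²: F_{45} = 17711² + 28657² = 313679521 + 821223649 = 1134903170.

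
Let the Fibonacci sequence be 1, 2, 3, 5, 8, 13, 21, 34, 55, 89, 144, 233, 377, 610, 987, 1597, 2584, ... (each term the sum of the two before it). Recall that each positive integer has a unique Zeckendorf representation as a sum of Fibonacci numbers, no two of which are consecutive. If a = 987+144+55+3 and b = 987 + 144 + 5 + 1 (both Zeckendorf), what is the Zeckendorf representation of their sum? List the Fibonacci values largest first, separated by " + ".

1597 + 610 + 89 + 21 + 8 + 1

The two numbers are 1189 and 1137, so their sum is 2326.
Greedily peel off the largest Fibonacci term at each step:
subtract 1597 from 2326: 729 remains
subtract 610 from 729: 119 remains
subtract 89 from 119: 30 remains
subtract 21 from 30: 9 remains
subtract 8 from 9: 1 remains
subtract 1 from 1: 0 remains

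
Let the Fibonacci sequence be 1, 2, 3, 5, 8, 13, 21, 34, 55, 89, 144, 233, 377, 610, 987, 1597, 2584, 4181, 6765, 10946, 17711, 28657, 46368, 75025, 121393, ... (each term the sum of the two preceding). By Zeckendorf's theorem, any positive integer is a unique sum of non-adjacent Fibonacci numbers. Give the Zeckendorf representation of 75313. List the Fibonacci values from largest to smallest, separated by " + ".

75025 + 233 + 55

Greedy algorithm:
subtract 75025 from 75313: 288 remains
subtract 233 from 288: 55 remains
subtract 55 from 55: 0 remains
So 75313 = 75025 + 233 + 55, with no two terms consecutive in the sequence.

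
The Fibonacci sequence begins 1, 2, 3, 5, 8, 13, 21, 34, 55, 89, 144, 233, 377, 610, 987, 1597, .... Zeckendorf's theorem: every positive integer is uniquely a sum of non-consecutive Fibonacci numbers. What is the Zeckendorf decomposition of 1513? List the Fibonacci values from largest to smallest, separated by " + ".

1513: greatest Fibonacci not exceeding it is 987, leaving 526
526: greatest Fibonacci not exceeding it is 377, leaving 149
149: greatest Fibonacci not exceeding it is 144, leaving 5
5: greatest Fibonacci not exceeding it is 5, leaving 0
So 1513 = 987 + 377 + 144 + 5, with no two terms consecutive in the sequence.

987 + 377 + 144 + 5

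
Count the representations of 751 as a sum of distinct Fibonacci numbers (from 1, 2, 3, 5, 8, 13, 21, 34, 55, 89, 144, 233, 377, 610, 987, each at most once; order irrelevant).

751 = 610+89+34+13+5 = 610+89+34+13+3+2 = 377+233+89+34+13+5 = 610+89+34+8+5+3+2 = … (7 more), for 11 in all.

11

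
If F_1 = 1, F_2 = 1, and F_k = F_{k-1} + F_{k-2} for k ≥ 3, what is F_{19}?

Iterating the recurrence up to F_{15} = 610 and F_{14} = 377:
F_{16} = F_{15} + F_{14} = 610 + 377 = 987
F_{17} = F_{16} + F_{15} = 987 + 610 = 1597
F_{18} = F_{17} + F_{16} = 1597 + 987 = 2584
F_{19} = F_{18} + F_{17} = 2584 + 1597 = 4181

4181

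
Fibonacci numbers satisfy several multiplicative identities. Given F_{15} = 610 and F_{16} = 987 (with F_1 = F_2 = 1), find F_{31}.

By F_{2k+1} = F_k² + F_{k+1}²: F_{31} = 610² + 987² = 372100 + 974169 = 1346269.

1346269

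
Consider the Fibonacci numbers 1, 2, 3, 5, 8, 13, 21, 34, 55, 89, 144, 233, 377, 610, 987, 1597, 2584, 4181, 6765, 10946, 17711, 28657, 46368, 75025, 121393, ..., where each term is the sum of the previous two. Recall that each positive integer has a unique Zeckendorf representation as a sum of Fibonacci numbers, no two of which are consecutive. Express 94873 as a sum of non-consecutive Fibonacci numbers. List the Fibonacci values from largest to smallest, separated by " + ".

75025 + 17711 + 1597 + 377 + 144 + 13 + 5 + 1

94873 − 75025 = 19848
19848 − 17711 = 2137
2137 − 1597 = 540
540 − 377 = 163
163 − 144 = 19
19 − 13 = 6
6 − 5 = 1
1 − 1 = 0
So 94873 = 75025 + 17711 + 1597 + 377 + 144 + 13 + 5 + 1, with no two terms consecutive in the sequence.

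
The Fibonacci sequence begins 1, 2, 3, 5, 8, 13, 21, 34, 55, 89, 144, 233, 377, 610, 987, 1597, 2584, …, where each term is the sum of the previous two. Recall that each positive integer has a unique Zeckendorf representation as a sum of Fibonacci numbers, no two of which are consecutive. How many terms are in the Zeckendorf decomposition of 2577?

take 1597 (≤ 2577); 2577 − 1597 = 980
take 610 (≤ 980); 980 − 610 = 370
take 233 (≤ 370); 370 − 233 = 137
take 89 (≤ 137); 137 − 89 = 48
take 34 (≤ 48); 48 − 34 = 14
take 13 (≤ 14); 14 − 13 = 1
take 1 (≤ 1); 1 − 1 = 0
2577 = 1597 + 610 + 233 + 89 + 34 + 13 + 1, which has 7 terms.

7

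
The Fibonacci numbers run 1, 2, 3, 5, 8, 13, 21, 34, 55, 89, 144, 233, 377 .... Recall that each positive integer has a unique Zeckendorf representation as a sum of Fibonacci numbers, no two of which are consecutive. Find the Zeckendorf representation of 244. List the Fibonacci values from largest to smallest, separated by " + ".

233 + 8 + 3

Greedily peel off the largest Fibonacci term at each step:
take 233 (≤ 244); 244 − 233 = 11
take 8 (≤ 11); 11 − 8 = 3
take 3 (≤ 3); 3 − 3 = 0
So 244 = 233 + 8 + 3, with no two terms consecutive in the sequence.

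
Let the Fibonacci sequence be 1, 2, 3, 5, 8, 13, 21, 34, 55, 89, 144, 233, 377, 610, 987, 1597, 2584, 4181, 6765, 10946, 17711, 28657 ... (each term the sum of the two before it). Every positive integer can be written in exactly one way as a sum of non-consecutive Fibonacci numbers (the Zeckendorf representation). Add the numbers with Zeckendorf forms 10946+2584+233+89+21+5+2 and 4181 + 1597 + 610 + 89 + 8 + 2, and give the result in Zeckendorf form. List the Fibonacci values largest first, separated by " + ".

17711 + 2584 + 55 + 13 + 3 + 1

The two numbers are 13880 and 6487, so their sum is 20367.
Greedily peel off the largest Fibonacci term at each step:
20367 − 17711 = 2656
2656 − 2584 = 72
72 − 55 = 17
17 − 13 = 4
4 − 3 = 1
1 − 1 = 0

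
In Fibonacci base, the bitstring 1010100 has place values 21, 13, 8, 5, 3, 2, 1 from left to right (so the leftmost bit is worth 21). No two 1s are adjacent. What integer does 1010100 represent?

32

Summing the place values of the 1 bits: 21 + 8 + 3 = 32.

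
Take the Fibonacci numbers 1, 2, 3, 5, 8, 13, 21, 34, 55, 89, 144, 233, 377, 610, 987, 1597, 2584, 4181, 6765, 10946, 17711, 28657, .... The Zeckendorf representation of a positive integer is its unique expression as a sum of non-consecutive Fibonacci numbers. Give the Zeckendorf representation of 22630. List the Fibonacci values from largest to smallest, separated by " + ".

17711 + 4181 + 610 + 89 + 34 + 5

subtract 17711 from 22630: 4919 remains
subtract 4181 from 4919: 738 remains
subtract 610 from 738: 128 remains
subtract 89 from 128: 39 remains
subtract 34 from 39: 5 remains
subtract 5 from 5: 0 remains
So 22630 = 17711 + 4181 + 610 + 89 + 34 + 5, with no two terms consecutive in the sequence.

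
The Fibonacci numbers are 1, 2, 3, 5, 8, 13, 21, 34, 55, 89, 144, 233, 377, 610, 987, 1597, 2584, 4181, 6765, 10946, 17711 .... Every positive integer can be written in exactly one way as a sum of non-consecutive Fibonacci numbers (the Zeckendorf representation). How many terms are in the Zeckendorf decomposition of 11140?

5

Greedily peel off the largest Fibonacci term at each step:
largest Fibonacci ≤ 11140 is 10946; 11140 − 10946 = 194
largest Fibonacci ≤ 194 is 144; 194 − 144 = 50
largest Fibonacci ≤ 50 is 34; 50 − 34 = 16
largest Fibonacci ≤ 16 is 13; 16 − 13 = 3
largest Fibonacci ≤ 3 is 3; 3 − 3 = 0
11140 = 10946 + 144 + 34 + 13 + 3, which has 5 terms.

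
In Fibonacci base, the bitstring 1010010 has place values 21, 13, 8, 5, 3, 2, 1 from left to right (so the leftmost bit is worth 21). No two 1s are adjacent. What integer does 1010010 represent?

Summing the place values of the 1 bits: 21 + 8 + 2 = 31.

31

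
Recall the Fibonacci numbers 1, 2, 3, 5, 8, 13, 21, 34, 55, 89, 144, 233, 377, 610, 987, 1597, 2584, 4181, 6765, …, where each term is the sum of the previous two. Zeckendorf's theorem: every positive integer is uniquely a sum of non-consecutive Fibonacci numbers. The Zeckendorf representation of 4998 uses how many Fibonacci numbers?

largest Fibonacci ≤ 4998 is 4181; 4998 − 4181 = 817
largest Fibonacci ≤ 817 is 610; 817 − 610 = 207
largest Fibonacci ≤ 207 is 144; 207 − 144 = 63
largest Fibonacci ≤ 63 is 55; 63 − 55 = 8
largest Fibonacci ≤ 8 is 8; 8 − 8 = 0
4998 = 4181 + 610 + 144 + 55 + 8, which has 5 terms.

5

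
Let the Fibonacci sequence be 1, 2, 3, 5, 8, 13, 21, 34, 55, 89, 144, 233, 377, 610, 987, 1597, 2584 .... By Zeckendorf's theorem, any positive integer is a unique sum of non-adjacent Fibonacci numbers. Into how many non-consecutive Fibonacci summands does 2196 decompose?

1597 ≤ 2196 < 2584, so take 1597; remainder 599
377 ≤ 599 < 610, so take 377; remainder 222
144 ≤ 222 < 233, so take 144; remainder 78
55 ≤ 78 < 89, so take 55; remainder 23
21 ≤ 23 < 34, so take 21; remainder 2
2 ≤ 2 < 3, so take 2; remainder 0
2196 = 1597 + 377 + 144 + 55 + 21 + 2, which has 6 terms.

6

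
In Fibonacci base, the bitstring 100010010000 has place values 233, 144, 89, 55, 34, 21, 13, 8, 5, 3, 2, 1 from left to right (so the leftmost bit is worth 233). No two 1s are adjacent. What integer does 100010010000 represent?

275

Summing the place values of the 1 bits: 233 + 34 + 8 = 275.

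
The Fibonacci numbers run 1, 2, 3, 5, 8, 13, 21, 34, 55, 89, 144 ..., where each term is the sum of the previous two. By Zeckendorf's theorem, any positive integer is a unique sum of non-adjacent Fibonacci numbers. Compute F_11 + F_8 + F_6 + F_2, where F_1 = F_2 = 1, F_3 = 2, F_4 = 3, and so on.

119

F_11 + F_8 + F_6 + F_2 = 89 + 21 + 8 + 1 = 119.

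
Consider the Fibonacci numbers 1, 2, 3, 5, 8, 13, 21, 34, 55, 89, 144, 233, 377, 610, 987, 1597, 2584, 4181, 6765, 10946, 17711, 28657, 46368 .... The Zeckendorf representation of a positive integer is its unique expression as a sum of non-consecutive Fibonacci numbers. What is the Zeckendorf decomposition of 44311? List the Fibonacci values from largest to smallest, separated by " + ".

take 28657 (≤ 44311); 44311 − 28657 = 15654
take 10946 (≤ 15654); 15654 − 10946 = 4708
take 4181 (≤ 4708); 4708 − 4181 = 527
take 377 (≤ 527); 527 − 377 = 150
take 144 (≤ 150); 150 − 144 = 6
take 5 (≤ 6); 6 − 5 = 1
take 1 (≤ 1); 1 − 1 = 0
So 44311 = 28657 + 10946 + 4181 + 377 + 144 + 5 + 1, with no two terms consecutive in the sequence.

28657 + 10946 + 4181 + 377 + 144 + 5 + 1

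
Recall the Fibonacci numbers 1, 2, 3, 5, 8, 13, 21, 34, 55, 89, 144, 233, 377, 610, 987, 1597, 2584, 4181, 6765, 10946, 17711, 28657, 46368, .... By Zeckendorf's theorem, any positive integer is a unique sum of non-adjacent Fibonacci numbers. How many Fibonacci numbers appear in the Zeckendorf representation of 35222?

Greedily peel off the largest Fibonacci term at each step:
take 28657 (≤ 35222); 35222 − 28657 = 6565
take 4181 (≤ 6565); 6565 − 4181 = 2384
take 1597 (≤ 2384); 2384 − 1597 = 787
take 610 (≤ 787); 787 − 610 = 177
take 144 (≤ 177); 177 − 144 = 33
take 21 (≤ 33); 33 − 21 = 12
take 8 (≤ 12); 12 − 8 = 4
take 3 (≤ 4); 4 − 3 = 1
take 1 (≤ 1); 1 − 1 = 0
35222 = 28657 + 4181 + 1597 + 610 + 144 + 21 + 8 + 3 + 1, which has 9 terms.

9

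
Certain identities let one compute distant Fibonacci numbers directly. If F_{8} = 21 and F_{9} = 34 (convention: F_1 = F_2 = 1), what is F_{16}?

By the doubling identity F_{2k} = F_k(2F_{k+1} − F_k): F_{16} = 21·(2·34 − 21) = 21·47 = 987.

987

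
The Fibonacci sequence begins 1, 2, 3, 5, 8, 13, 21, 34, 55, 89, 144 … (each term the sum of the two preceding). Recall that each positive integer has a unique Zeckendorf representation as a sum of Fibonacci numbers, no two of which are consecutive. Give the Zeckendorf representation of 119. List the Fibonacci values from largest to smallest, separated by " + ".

Greedily peel off the largest Fibonacci term at each step:
largest Fibonacci ≤ 119 is 89; 119 − 89 = 30
largest Fibonacci ≤ 30 is 21; 30 − 21 = 9
largest Fibonacci ≤ 9 is 8; 9 − 8 = 1
largest Fibonacci ≤ 1 is 1; 1 − 1 = 0
So 119 = 89 + 21 + 8 + 1, with no two terms consecutive in the sequence.

89 + 21 + 8 + 1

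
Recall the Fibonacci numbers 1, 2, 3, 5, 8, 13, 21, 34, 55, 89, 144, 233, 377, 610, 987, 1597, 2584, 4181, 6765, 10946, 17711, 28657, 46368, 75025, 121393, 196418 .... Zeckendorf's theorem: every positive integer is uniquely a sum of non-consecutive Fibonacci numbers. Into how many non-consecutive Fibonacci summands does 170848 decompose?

Greedily peel off the largest Fibonacci term at each step:
largest Fibonacci ≤ 170848 is 121393; 170848 − 121393 = 49455
largest Fibonacci ≤ 49455 is 46368; 49455 − 46368 = 3087
largest Fibonacci ≤ 3087 is 2584; 3087 − 2584 = 503
largest Fibonacci ≤ 503 is 377; 503 − 377 = 126
largest Fibonacci ≤ 126 is 89; 126 − 89 = 37
largest Fibonacci ≤ 37 is 34; 37 − 34 = 3
largest Fibonacci ≤ 3 is 3; 3 − 3 = 0
170848 = 121393 + 46368 + 2584 + 377 + 89 + 34 + 3, which has 7 terms.

7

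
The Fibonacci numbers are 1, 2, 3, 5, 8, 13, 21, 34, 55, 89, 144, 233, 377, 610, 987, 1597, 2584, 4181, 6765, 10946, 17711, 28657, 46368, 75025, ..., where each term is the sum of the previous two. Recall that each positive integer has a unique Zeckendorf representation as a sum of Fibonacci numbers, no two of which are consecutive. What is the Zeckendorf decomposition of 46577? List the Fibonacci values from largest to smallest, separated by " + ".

46368 + 144 + 55 + 8 + 2

Greedy algorithm:
46368 ≤ 46577 < 75025, so take 46368; remainder 209
144 ≤ 209 < 233, so take 144; remainder 65
55 ≤ 65 < 89, so take 55; remainder 10
8 ≤ 10 < 13, so take 8; remainder 2
2 ≤ 2 < 3, so take 2; remainder 0
So 46577 = 46368 + 144 + 55 + 8 + 2, with no two terms consecutive in the sequence.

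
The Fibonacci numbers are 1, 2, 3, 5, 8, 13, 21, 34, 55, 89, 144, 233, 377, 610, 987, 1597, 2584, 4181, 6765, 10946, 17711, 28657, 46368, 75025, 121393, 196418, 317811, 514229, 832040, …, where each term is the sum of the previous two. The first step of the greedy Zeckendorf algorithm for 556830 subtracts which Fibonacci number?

514229 ≤ 556830 < 832040, so the largest Fibonacci number not exceeding 556830 is 514229.

514229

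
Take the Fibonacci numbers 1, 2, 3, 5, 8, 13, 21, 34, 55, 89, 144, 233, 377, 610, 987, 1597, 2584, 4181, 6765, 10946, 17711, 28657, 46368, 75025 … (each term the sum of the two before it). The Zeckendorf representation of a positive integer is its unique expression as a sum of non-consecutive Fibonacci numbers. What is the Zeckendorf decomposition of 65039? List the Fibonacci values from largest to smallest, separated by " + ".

Repeatedly subtract the largest Fibonacci number that fits:
largest Fibonacci ≤ 65039 is 46368; 65039 − 46368 = 18671
largest Fibonacci ≤ 18671 is 17711; 18671 − 17711 = 960
largest Fibonacci ≤ 960 is 610; 960 − 610 = 350
largest Fibonacci ≤ 350 is 233; 350 − 233 = 117
largest Fibonacci ≤ 117 is 89; 117 − 89 = 28
largest Fibonacci ≤ 28 is 21; 28 − 21 = 7
largest Fibonacci ≤ 7 is 5; 7 − 5 = 2
largest Fibonacci ≤ 2 is 2; 2 − 2 = 0
So 65039 = 46368 + 17711 + 610 + 233 + 89 + 21 + 5 + 2, with no two terms consecutive in the sequence.

46368 + 17711 + 610 + 233 + 89 + 21 + 5 + 2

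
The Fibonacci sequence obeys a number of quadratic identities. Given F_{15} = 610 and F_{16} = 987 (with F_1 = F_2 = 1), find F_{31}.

1346269

By F_{2k+1} = F_k² + F_{k+1}²: F_{31} = 610² + 987² = 372100 + 974169 = 1346269.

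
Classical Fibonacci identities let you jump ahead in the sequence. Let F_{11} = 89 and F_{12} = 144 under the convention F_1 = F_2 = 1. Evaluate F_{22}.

By the doubling identity F_{2k} = F_k(2F_{k+1} − F_k): F_{22} = 89·(2·144 − 89) = 89·199 = 17711.

17711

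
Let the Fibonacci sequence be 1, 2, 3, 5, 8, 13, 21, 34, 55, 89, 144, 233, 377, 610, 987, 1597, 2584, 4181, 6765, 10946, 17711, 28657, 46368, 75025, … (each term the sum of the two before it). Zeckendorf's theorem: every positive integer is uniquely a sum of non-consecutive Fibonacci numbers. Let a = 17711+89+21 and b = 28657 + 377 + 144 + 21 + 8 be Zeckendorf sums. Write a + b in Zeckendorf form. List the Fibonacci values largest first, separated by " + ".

46368 + 610 + 34 + 13 + 3

The two numbers are 17821 and 29207, so their sum is 47028.
47028: greatest Fibonacci not exceeding it is 46368, leaving 660
660: greatest Fibonacci not exceeding it is 610, leaving 50
50: greatest Fibonacci not exceeding it is 34, leaving 16
16: greatest Fibonacci not exceeding it is 13, leaving 3
3: greatest Fibonacci not exceeding it is 3, leaving 0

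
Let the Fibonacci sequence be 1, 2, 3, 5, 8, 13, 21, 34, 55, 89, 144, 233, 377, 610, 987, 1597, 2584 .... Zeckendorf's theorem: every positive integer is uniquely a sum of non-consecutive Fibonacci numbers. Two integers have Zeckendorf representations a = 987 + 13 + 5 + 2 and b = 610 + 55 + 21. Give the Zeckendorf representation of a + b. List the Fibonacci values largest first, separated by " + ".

The two numbers are 1007 and 686, so their sum is 1693.
Repeatedly subtract the largest Fibonacci number that fits:
largest Fibonacci ≤ 1693 is 1597; 1693 − 1597 = 96
largest Fibonacci ≤ 96 is 89; 96 − 89 = 7
largest Fibonacci ≤ 7 is 5; 7 − 5 = 2
largest Fibonacci ≤ 2 is 2; 2 − 2 = 0

1597 + 89 + 5 + 2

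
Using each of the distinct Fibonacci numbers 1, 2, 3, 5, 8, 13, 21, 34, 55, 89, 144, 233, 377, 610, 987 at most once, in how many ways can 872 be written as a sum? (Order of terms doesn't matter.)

Starting from the Zeckendorf form and repeatedly splitting a term F_k into F_{k−1} + F_{k−2} (when neither is already used) reaches every representation.
872 = 610+233+21+8 = 610+233+21+5+3 = 610+144+89+21+8 = 610+233+21+5+2+1 = 610+233+13+8+5+3 = … (20 more), for 25 in all.

25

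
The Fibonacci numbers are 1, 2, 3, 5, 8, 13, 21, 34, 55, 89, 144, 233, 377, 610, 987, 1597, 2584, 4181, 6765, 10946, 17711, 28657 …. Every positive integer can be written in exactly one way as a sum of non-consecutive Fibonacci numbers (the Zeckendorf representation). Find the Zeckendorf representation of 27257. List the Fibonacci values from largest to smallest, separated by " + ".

27257 − 17711 = 9546
9546 − 6765 = 2781
2781 − 2584 = 197
197 − 144 = 53
53 − 34 = 19
19 − 13 = 6
6 − 5 = 1
1 − 1 = 0
So 27257 = 17711 + 6765 + 2584 + 144 + 34 + 13 + 5 + 1, with no two terms consecutive in the sequence.

17711 + 6765 + 2584 + 144 + 34 + 13 + 5 + 1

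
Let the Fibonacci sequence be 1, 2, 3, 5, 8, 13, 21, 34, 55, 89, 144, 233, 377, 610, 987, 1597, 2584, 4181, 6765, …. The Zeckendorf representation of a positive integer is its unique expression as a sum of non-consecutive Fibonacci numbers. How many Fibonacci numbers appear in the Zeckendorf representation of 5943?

4

subtract 4181 from 5943: 1762 remains
subtract 1597 from 1762: 165 remains
subtract 144 from 165: 21 remains
subtract 21 from 21: 0 remains
5943 = 4181 + 1597 + 144 + 21, which has 4 terms.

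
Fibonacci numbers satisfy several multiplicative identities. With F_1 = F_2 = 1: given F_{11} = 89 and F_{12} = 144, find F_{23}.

28657

By F_{2k+1} = F_k² + F_{k+1}²: F_{23} = 89² + 144² = 7921 + 20736 = 28657.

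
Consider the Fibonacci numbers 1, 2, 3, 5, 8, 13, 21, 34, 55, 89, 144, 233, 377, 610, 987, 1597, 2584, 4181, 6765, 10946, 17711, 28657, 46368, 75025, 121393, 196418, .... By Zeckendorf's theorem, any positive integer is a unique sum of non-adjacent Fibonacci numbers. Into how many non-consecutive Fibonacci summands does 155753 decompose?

8

take 121393 (≤ 155753); 155753 − 121393 = 34360
take 28657 (≤ 34360); 34360 − 28657 = 5703
take 4181 (≤ 5703); 5703 − 4181 = 1522
take 987 (≤ 1522); 1522 − 987 = 535
take 377 (≤ 535); 535 − 377 = 158
take 144 (≤ 158); 158 − 144 = 14
take 13 (≤ 14); 14 − 13 = 1
take 1 (≤ 1); 1 − 1 = 0
155753 = 121393 + 28657 + 4181 + 987 + 377 + 144 + 13 + 1, which has 8 terms.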